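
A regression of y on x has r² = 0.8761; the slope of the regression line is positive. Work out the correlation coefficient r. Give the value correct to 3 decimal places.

0.936

|r| = √0.8761 = 0.936
The association is positive, so r = 0.936.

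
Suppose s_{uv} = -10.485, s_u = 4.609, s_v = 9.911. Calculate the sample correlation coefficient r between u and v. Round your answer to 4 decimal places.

-0.2295

r = Cov(u,v) / (s_u · s_v) = -10.485 / (4.609 × 9.911)
  = -10.485 / 45.6798 ≈ -0.2295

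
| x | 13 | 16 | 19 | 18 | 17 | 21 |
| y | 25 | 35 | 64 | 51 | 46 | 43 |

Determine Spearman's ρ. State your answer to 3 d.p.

0.657

Rank x: 1, 2, 5, 4, 3, 6
Rank y: 1, 2, 6, 5, 4, 3
d = rank(x) − rank(y): 0, 0, -1, -1, -1, 3; Σd² = 12
ρ = 1 − 6Σd² / [n(n²−1)] = 1 − 6×12 / (6×35) = 1 − 72/210 ≈ 0.657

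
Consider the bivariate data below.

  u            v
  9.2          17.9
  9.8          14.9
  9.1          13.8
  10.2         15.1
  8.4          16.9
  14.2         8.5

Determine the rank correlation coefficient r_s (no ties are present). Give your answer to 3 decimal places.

-0.486

Rank u: 3, 4, 2, 5, 1, 6
Rank v: 6, 3, 2, 4, 5, 1
d = rank(u) − rank(v): -3, 1, 0, 1, -4, 5; Σd² = 52
ρ = 1 − 6Σd² / [n(n²−1)] = 1 − 6×52 / (6×35) = 1 − 312/210 ≈ -0.486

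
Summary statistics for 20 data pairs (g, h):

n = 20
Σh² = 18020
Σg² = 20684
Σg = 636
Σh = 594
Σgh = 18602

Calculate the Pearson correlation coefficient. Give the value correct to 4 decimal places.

r = (nΣgh − ΣgΣh) / √[(nΣg² − (Σg)²)(nΣh² − (Σh)²)]
Numerator: 20×18602 − 636×594 = -5744
Denominator: √[(413680 − 404496)(360400 − 352836)] = √[9184 × 7564] = 8334.7331
r = -5744 / 8334.7331 ≈ -0.6892

-0.6892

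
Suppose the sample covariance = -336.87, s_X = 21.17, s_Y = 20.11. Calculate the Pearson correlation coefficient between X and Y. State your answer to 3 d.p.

r = Cov(X,Y) / (s_X · s_Y) = -336.87 / (21.17 × 20.11)
  = -336.87 / 425.7287 ≈ -0.791

-0.791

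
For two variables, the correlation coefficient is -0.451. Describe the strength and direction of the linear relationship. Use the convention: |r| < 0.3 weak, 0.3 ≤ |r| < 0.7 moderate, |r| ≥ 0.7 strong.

r = -0.451 < 0 so the relationship is negative.
|r| = 0.451, which falls in the moderate range.

moderate negative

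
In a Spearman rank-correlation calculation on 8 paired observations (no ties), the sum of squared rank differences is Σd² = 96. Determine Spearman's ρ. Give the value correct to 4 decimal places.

-0.1429

ρ = 1 − 6Σd² / [n(n²−1)] = 1 − 6×96 / (8×63)
  = 1 − 576/504 = 1 − 1.14286 ≈ -0.1429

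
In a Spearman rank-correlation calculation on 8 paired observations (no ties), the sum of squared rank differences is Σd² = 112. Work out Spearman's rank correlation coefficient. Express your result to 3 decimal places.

ρ = 1 − 6Σd² / [n(n²−1)] = 1 − 6×112 / (8×63)
  = 1 − 672/504 = 1 − 1.3333 ≈ -0.333

-0.333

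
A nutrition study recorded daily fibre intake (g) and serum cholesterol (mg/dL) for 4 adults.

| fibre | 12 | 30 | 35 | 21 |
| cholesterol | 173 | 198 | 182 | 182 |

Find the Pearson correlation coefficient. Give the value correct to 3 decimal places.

0.633

n = 4, Σx = 98, Σy = 735, Σx² = 2710, Σy² = 135381, Σxy = 18208
nΣxy − ΣxΣy = 72832 − 72030 = 802
nΣx² − (Σx)² = 10840 − 9604 = 1236; nΣy² − (Σy)² = 541524 − 540225 = 1299
r = 802 / √(1236 × 1299) = 802 / 1267.1085 ≈ 0.633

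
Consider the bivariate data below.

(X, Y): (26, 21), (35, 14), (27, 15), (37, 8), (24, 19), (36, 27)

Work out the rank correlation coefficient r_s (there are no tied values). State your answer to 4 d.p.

Rank X: 2, 4, 3, 6, 1, 5
Rank Y: 5, 2, 3, 1, 4, 6
d = rank(X) − rank(Y): -3, 2, 0, 5, -3, -1; Σd² = 48
ρ = 1 − 6Σd² / [n(n²−1)] = 1 − 6×48 / (6×35) = 1 − 288/210 ≈ -0.3714

-0.3714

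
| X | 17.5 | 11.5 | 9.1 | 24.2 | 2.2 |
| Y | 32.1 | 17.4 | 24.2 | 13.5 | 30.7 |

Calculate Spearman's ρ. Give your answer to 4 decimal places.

Rank X: 4, 3, 2, 5, 1
Rank Y: 5, 2, 3, 1, 4
d = rank(X) − rank(Y): -1, 1, -1, 4, -3; Σd² = 28
ρ = 1 − 6Σd² / [n(n²−1)] = 1 − 6×28 / (5×24) = 1 − 168/120 ≈ -0.4000

-0.4000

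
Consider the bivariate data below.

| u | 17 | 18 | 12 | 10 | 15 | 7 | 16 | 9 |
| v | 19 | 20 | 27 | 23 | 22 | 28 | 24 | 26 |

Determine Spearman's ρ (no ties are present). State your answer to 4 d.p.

-0.8095

Rank u: 7, 8, 4, 3, 5, 1, 6, 2
Rank v: 1, 2, 7, 4, 3, 8, 5, 6
d = rank(u) − rank(v): 6, 6, -3, -1, 2, -7, 1, -4; Σd² = 152
ρ = 1 − 6Σd² / [n(n²−1)] = 1 − 6×152 / (8×63) = 1 − 912/504 ≈ -0.8095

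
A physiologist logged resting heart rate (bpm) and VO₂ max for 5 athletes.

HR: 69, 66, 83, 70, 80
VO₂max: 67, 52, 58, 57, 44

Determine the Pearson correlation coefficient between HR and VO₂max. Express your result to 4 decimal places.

-0.3257

n = 5, Σx = 368, Σy = 278, Σx² = 27306, Σy² = 15742, Σxy = 20379
nΣxy − ΣxΣy = 101895 − 102304 = -409
nΣx² − (Σx)² = 136530 − 135424 = 1106; nΣy² − (Σy)² = 78710 − 77284 = 1426
r = -409 / √(1106 × 1426) = -409 / 1255.8487 ≈ -0.3257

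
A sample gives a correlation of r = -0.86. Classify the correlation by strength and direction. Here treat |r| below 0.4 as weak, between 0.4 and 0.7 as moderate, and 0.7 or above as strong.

strong negative

r = -0.86 < 0 so the relationship is negative.
|r| = 0.86, which falls in the strong range.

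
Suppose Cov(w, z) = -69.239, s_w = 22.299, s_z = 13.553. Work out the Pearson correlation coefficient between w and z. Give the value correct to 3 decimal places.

-0.229

r = Cov(w,z) / (s_w · s_z) = -69.239 / (22.299 × 13.553)
  = -69.239 / 302.2183 ≈ -0.229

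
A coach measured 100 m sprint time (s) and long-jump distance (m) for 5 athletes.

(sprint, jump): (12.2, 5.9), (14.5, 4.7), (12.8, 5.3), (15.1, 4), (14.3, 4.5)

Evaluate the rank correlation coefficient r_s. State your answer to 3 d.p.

Rank sprint: 1, 4, 2, 5, 3
Rank jump: 5, 3, 4, 1, 2
d = rank(sprint) − rank(jump): -4, 1, -2, 4, 1; Σd² = 38
ρ = 1 − 6Σd² / [n(n²−1)] = 1 − 6×38 / (5×24) = 1 − 228/120 ≈ -0.900

-0.900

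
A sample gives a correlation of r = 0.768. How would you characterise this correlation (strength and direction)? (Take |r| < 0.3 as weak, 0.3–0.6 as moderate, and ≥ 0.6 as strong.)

r = 0.768 > 0 so the relationship is positive.
|r| = 0.768, which falls in the strong range.

strong positive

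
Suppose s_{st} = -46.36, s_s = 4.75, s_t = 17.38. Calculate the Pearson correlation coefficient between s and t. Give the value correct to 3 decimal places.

r = Cov(s,t) / (s_s · s_t) = -46.36 / (4.75 × 17.38)
  = -46.36 / 82.5550 ≈ -0.562

-0.562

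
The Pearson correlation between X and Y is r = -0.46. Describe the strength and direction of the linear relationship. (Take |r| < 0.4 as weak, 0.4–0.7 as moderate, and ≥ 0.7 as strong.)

moderate negative

r = -0.46 < 0 so the relationship is negative.
|r| = 0.46, which falls in the moderate range.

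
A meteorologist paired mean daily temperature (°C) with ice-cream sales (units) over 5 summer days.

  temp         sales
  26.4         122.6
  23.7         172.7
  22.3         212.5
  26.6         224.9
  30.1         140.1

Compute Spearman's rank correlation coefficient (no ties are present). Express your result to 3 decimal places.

Rank temp: 3, 2, 1, 4, 5
Rank sales: 1, 3, 4, 5, 2
d = rank(temp) − rank(sales): 2, -1, -3, -1, 3; Σd² = 24
ρ = 1 − 6Σd² / [n(n²−1)] = 1 − 6×24 / (5×24) = 1 − 144/120 ≈ -0.200

-0.200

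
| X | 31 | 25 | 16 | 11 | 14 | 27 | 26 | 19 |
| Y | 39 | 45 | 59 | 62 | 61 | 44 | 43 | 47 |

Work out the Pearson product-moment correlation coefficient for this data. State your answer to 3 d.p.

-0.958

n = 8, ΣX = 169, ΣY = 400, ΣX² = 3925, ΣY² = 20586, ΣXY = 8013
nΣXY − ΣXΣY = 64104 − 67600 = -3496
nΣX² − (ΣX)² = 31400 − 28561 = 2839; nΣY² − (ΣY)² = 164688 − 160000 = 4688
r = -3496 / √(2839 × 4688) = -3496 / 3648.1820 ≈ -0.958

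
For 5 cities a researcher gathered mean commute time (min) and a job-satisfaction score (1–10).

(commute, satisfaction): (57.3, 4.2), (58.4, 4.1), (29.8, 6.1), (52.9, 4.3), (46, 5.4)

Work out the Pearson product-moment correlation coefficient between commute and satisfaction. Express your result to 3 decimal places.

n = 5, Σx = 244.4, Σy = 24.1, Σx² = 12496.3, Σy² = 119.31, Σxy = 1137.75
nΣxy − ΣxΣy = 5688.75 − 5890.04 = -201.29
nΣx² − (Σx)² = 62481.5 − 59731.36 = 2750.14; nΣy² − (Σy)² = 596.55 − 580.81 = 15.74
r = -201.29 / √(2750.14 × 15.74) = -201.29 / 208.0558 ≈ -0.967

-0.967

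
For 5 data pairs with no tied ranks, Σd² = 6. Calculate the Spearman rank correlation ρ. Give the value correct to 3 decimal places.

ρ = 1 − 6Σd² / [n(n²−1)] = 1 − 6×6 / (5×24)
  = 1 − 36/120 = 1 − 0.3000 ≈ 0.700

0.700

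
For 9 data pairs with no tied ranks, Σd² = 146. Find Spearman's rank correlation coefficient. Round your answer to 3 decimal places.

-0.217

ρ = 1 − 6Σd² / [n(n²−1)] = 1 − 6×146 / (9×80)
  = 1 − 876/720 = 1 − 1.2167 ≈ -0.217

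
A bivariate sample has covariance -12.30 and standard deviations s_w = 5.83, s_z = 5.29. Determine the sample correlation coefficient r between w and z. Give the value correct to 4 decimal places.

-0.3988

r = Cov(w,z) / (s_w · s_z) = -12.30 / (5.83 × 5.29)
  = -12.30 / 30.8407 ≈ -0.3988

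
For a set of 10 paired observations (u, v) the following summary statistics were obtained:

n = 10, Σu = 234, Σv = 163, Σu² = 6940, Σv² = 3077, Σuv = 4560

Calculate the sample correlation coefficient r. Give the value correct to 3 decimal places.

0.951

r = (nΣuv − ΣuΣv) / √[(nΣu² − (Σu)²)(nΣv² − (Σv)²)]
Numerator: 10×4560 − 234×163 = 7458
Denominator: √[(69400 − 54756)(30770 − 26569)] = √[14644 × 4201] = 7843.4332
r = 7458 / 7843.4332 ≈ 0.951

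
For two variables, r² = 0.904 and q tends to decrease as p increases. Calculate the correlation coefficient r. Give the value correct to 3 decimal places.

|r| = √0.904 = 0.951
The association is negative, so r = −0.951.

-0.951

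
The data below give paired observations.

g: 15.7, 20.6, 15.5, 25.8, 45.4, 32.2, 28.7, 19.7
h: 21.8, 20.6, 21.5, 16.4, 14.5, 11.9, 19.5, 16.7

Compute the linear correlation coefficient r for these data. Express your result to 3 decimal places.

-0.732

n = 8, Σg = 203.6, Σh = 142.9, Σg² = 5886.52, Σh² = 2641.81, Σgh = 3453.11
nΣgh − ΣgΣh = 27624.88 − 29094.44 = -1469.56
nΣg² − (Σg)² = 47092.16 − 41452.96 = 5639.2; nΣh² − (Σh)² = 21134.48 − 20420.41 = 714.07
r = -1469.56 / √(5639.2 × 714.07) = -1469.56 / 2006.6847 ≈ -0.732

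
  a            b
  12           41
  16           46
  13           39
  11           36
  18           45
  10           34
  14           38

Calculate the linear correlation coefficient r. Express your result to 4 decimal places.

0.8821

n = 7, Σa = 94, Σb = 279, Σa² = 1310, Σb² = 11239, Σab = 3813
nΣab − ΣaΣb = 26691 − 26226 = 465
nΣa² − (Σa)² = 9170 − 8836 = 334; nΣb² − (Σb)² = 78673 − 77841 = 832
r = 465 / √(334 × 832) = 465 / 527.1508 ≈ 0.8821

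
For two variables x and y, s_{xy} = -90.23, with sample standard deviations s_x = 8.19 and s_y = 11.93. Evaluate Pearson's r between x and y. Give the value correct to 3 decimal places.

r = Cov(x,y) / (s_x · s_y) = -90.23 / (8.19 × 11.93)
  = -90.23 / 97.7067 ≈ -0.923

-0.923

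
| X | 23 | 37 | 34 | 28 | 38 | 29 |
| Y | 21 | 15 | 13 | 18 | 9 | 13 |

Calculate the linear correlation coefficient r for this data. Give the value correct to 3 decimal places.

-0.819

n = 6, ΣX = 189, ΣY = 89, ΣX² = 6123, ΣY² = 1409, ΣXY = 2703
nΣXY − ΣXΣY = 16218 − 16821 = -603
nΣX² − (ΣX)² = 36738 − 35721 = 1017; nΣY² − (ΣY)² = 8454 − 7921 = 533
r = -603 / √(1017 × 533) = -603 / 736.2479 ≈ -0.819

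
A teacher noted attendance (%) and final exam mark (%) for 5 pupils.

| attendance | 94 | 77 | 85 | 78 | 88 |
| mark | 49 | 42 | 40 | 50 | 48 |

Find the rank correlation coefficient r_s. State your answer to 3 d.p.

Rank attendance: 5, 1, 3, 2, 4
Rank mark: 4, 2, 1, 5, 3
d = rank(attendance) − rank(mark): 1, -1, 2, -3, 1; Σd² = 16
ρ = 1 − 6Σd² / [n(n²−1)] = 1 − 6×16 / (5×24) = 1 − 96/120 ≈ 0.200

0.200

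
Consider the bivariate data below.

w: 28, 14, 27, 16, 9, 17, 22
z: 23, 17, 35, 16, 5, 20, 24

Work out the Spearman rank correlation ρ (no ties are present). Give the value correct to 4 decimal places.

0.8571

Rank w: 7, 2, 6, 3, 1, 4, 5
Rank z: 5, 3, 7, 2, 1, 4, 6
d = rank(w) − rank(z): 2, -1, -1, 1, 0, 0, -1; Σd² = 8
ρ = 1 − 6Σd² / [n(n²−1)] = 1 − 6×8 / (7×48) = 1 − 48/336 ≈ 0.8571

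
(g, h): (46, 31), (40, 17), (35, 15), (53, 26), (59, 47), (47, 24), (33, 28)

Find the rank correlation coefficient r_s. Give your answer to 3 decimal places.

0.464

Rank g: 4, 3, 2, 6, 7, 5, 1
Rank h: 6, 2, 1, 4, 7, 3, 5
d = rank(g) − rank(h): -2, 1, 1, 2, 0, 2, -4; Σd² = 30
ρ = 1 − 6Σd² / [n(n²−1)] = 1 − 6×30 / (7×48) = 1 − 180/336 ≈ 0.464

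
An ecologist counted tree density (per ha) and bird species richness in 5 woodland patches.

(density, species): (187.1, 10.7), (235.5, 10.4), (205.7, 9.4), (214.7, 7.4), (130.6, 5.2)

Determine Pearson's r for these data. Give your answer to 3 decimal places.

n = 5, Σx = 973.6, Σy = 43.1, Σx² = 195931.6, Σy² = 392.81, Σxy = 8652.65
nΣxy − ΣxΣy = 43263.25 − 41962.16 = 1301.09
nΣx² − (Σx)² = 979658 − 947896.96 = 31761.04; nΣy² − (Σy)² = 1964.05 − 1857.61 = 106.44
r = 1301.09 / √(31761.04 × 106.44) = 1301.09 / 1838.6531 ≈ 0.708

0.708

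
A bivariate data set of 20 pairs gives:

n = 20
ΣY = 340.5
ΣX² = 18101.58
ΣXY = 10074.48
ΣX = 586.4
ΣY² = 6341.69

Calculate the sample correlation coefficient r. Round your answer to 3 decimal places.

r = (nΣXY − ΣXΣY) / √[(nΣX² − (ΣX)²)(nΣY² − (ΣY)²)]
Numerator: 20×10074.48 − 586.4×340.5 = 1820.4
Denominator: √[(362031.6 − 343864.96)(126833.8 − 115940.25)] = √[18166.64 × 10893.55] = 14067.6651
r = 1820.4 / 14067.6651 ≈ 0.129

0.129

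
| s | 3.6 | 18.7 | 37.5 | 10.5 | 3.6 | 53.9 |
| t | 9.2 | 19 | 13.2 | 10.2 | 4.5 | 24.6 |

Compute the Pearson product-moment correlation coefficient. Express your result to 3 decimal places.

n = 6, Σs = 127.8, Σt = 80.7, Σs² = 4797.32, Σt² = 1349.33, Σst = 2332.66
nΣst − ΣsΣt = 13995.96 − 10313.46 = 3682.5
nΣs² − (Σs)² = 28783.92 − 16332.84 = 12451.08; nΣt² − (Σt)² = 8095.98 − 6512.49 = 1583.49
r = 3682.5 / √(12451.08 × 1583.49) = 3682.5 / 4440.2884 ≈ 0.829

0.829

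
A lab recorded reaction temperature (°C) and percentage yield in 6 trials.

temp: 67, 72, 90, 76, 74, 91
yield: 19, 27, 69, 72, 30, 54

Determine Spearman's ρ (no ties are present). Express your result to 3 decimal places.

0.771

Rank temp: 1, 2, 5, 4, 3, 6
Rank yield: 1, 2, 5, 6, 3, 4
d = rank(temp) − rank(yield): 0, 0, 0, -2, 0, 2; Σd² = 8
ρ = 1 − 6Σd² / [n(n²−1)] = 1 − 6×8 / (6×35) = 1 − 48/210 ≈ 0.771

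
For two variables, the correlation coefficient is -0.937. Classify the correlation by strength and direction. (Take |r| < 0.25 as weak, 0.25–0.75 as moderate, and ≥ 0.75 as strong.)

strong negative

r = -0.937 < 0 so the relationship is negative.
|r| = 0.937, which falls in the strong range.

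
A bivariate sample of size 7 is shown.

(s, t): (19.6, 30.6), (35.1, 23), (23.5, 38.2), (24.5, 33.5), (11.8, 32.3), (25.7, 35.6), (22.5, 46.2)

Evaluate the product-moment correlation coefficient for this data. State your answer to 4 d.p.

-0.3457

n = 7, Σs = 162.7, Σt = 239.4, Σs² = 4074.65, Σt² = 8491.94, Σst = 5461.07
nΣst − ΣsΣt = 38227.49 − 38950.38 = -722.89
nΣs² − (Σs)² = 28522.55 − 26471.29 = 2051.26; nΣt² − (Σt)² = 59443.58 − 57312.36 = 2131.22
r = -722.89 / √(2051.26 × 2131.22) = -722.89 / 2090.8578 ≈ -0.3457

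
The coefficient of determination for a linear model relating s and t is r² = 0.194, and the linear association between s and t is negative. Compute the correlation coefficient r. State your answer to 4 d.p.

-0.4405

|r| = √0.194 = 0.4405
The association is negative, so r = −0.4405.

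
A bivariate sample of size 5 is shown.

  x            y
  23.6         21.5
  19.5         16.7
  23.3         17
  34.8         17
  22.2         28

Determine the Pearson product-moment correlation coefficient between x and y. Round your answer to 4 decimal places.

-0.2665

n = 5, Σx = 123.4, Σy = 100.2, Σx² = 3183.98, Σy² = 2103.14, Σxy = 2442.35
nΣxy − ΣxΣy = 12211.75 − 12364.68 = -152.93
nΣx² − (Σx)² = 15919.9 − 15227.56 = 692.34; nΣy² − (Σy)² = 10515.7 − 10040.04 = 475.66
r = -152.93 / √(692.34 × 475.66) = -152.93 / 573.8627 ≈ -0.2665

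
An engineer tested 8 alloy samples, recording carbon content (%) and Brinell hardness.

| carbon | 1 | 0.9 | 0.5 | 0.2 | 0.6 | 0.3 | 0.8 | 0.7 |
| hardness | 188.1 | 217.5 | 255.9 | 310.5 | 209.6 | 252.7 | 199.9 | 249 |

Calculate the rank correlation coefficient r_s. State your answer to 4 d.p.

Rank carbon: 8, 7, 3, 1, 4, 2, 6, 5
Rank hardness: 1, 4, 7, 8, 3, 6, 2, 5
d = rank(carbon) − rank(hardness): 7, 3, -4, -7, 1, -4, 4, 0; Σd² = 156
ρ = 1 − 6Σd² / [n(n²−1)] = 1 − 6×156 / (8×63) = 1 − 936/504 ≈ -0.8571

-0.8571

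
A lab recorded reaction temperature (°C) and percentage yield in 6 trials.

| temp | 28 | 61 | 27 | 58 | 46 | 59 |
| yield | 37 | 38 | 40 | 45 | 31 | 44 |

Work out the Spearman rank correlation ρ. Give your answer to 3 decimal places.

0.257

Rank temp: 2, 6, 1, 4, 3, 5
Rank yield: 2, 3, 4, 6, 1, 5
d = rank(temp) − rank(yield): 0, 3, -3, -2, 2, 0; Σd² = 26
ρ = 1 − 6Σd² / [n(n²−1)] = 1 − 6×26 / (6×35) = 1 − 156/210 ≈ 0.257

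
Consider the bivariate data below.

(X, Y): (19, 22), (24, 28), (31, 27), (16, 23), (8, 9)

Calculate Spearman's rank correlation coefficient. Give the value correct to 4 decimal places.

Rank X: 3, 4, 5, 2, 1
Rank Y: 2, 5, 4, 3, 1
d = rank(X) − rank(Y): 1, -1, 1, -1, 0; Σd² = 4
ρ = 1 − 6Σd² / [n(n²−1)] = 1 − 6×4 / (5×24) = 1 − 24/120 ≈ 0.8000

0.8000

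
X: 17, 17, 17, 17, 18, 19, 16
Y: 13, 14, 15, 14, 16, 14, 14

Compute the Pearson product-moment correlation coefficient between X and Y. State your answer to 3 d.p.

0.263

n = 7, ΣX = 121, ΣY = 100, ΣX² = 2097, ΣY² = 1434, ΣXY = 1730
nΣXY − ΣXΣY = 12110 − 12100 = 10
nΣX² − (ΣX)² = 14679 − 14641 = 38; nΣY² − (ΣY)² = 10038 − 10000 = 38
r = 10 / √(38 × 38) = 10 / 38.0000 ≈ 0.263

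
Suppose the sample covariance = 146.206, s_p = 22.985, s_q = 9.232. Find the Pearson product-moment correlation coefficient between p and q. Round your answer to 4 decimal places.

r = Cov(p,q) / (s_p · s_q) = 146.206 / (22.985 × 9.232)
  = 146.206 / 212.1975 ≈ 0.6890

0.6890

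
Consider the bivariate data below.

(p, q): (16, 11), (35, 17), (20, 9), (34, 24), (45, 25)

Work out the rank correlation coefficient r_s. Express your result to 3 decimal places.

0.800

Rank p: 1, 4, 2, 3, 5
Rank q: 2, 3, 1, 4, 5
d = rank(p) − rank(q): -1, 1, 1, -1, 0; Σd² = 4
ρ = 1 − 6Σd² / [n(n²−1)] = 1 − 6×4 / (5×24) = 1 − 24/120 ≈ 0.800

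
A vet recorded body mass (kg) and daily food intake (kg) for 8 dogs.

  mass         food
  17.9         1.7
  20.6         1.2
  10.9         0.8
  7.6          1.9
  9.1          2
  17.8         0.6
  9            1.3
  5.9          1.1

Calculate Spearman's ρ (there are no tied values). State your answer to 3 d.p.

-0.190

Rank mass: 7, 8, 5, 2, 4, 6, 3, 1
Rank food: 6, 4, 2, 7, 8, 1, 5, 3
d = rank(mass) − rank(food): 1, 4, 3, -5, -4, 5, -2, -2; Σd² = 100
ρ = 1 − 6Σd² / [n(n²−1)] = 1 − 6×100 / (8×63) = 1 − 600/504 ≈ -0.190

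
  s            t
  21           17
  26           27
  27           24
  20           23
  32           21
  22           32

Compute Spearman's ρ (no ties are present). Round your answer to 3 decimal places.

0.086

Rank s: 2, 4, 5, 1, 6, 3
Rank t: 1, 5, 4, 3, 2, 6
d = rank(s) − rank(t): 1, -1, 1, -2, 4, -3; Σd² = 32
ρ = 1 − 6Σd² / [n(n²−1)] = 1 − 6×32 / (6×35) = 1 − 192/210 ≈ 0.086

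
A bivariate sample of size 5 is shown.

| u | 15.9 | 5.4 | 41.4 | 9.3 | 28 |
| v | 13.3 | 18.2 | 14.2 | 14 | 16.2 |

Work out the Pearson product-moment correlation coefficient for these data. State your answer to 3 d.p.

-0.310

n = 5, Σu = 100, Σv = 75.9, Σu² = 2866.42, Σv² = 1168.21, Σuv = 1481.43
nΣuv − ΣuΣv = 7407.15 − 7590 = -182.85
nΣu² − (Σu)² = 14332.1 − 10000 = 4332.1; nΣv² − (Σv)² = 5841.05 − 5760.81 = 80.24
r = -182.85 / √(4332.1 × 80.24) = -182.85 / 589.5827 ≈ -0.310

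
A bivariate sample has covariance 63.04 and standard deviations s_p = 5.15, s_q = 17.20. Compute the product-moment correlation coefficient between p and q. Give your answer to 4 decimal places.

0.7117

r = Cov(p,q) / (s_p · s_q) = 63.04 / (5.15 × 17.20)
  = 63.04 / 88.5800 ≈ 0.7117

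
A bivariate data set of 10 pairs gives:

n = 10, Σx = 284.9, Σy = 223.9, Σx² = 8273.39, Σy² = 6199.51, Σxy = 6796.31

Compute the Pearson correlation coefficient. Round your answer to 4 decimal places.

r = (nΣxy − ΣxΣy) / √[(nΣx² − (Σx)²)(nΣy² − (Σy)²)]
Numerator: 10×6796.31 − 284.9×223.9 = 4173.99
Denominator: √[(82733.9 − 81168.01)(61995.1 − 50131.21)] = √[1565.89 × 11863.89] = 4310.1678
r = 4173.99 / 4310.1678 ≈ 0.9684

0.9684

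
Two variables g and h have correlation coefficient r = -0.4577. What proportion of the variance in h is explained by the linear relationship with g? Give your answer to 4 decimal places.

r² = (-0.4577)² = 0.2095

0.2095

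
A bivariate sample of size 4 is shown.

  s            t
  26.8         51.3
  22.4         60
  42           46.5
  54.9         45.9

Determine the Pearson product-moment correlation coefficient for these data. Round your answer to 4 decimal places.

-0.8557

n = 4, Σs = 146.1, Σt = 203.7, Σs² = 5998.01, Σt² = 10500.75, Σst = 7191.75
nΣst − ΣsΣt = 28767 − 29760.57 = -993.57
nΣs² − (Σs)² = 23992.04 − 21345.21 = 2646.83; nΣt² − (Σt)² = 42003 − 41493.69 = 509.31
r = -993.57 / √(2646.83 × 509.31) = -993.57 / 1161.0586 ≈ -0.8557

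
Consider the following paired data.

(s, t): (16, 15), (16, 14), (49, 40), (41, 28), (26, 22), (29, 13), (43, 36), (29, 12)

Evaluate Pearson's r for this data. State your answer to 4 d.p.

0.8628

n = 8, Σs = 249, Σt = 180, Σs² = 8801, Σt² = 4898, Σst = 6417
nΣst − ΣsΣt = 51336 − 44820 = 6516
nΣs² − (Σs)² = 70408 − 62001 = 8407; nΣt² − (Σt)² = 39184 − 32400 = 6784
r = 6516 / √(8407 × 6784) = 6516 / 7552.0254 ≈ 0.8628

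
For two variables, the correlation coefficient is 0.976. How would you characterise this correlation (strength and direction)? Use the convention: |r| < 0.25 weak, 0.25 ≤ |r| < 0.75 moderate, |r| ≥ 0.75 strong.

strong positive

r = 0.976 > 0 so the relationship is positive.
|r| = 0.976, which falls in the strong range.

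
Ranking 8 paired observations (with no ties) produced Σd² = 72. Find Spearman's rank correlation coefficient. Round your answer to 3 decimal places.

0.143

ρ = 1 − 6Σd² / [n(n²−1)] = 1 − 6×72 / (8×63)
  = 1 − 432/504 = 1 − 0.8571 ≈ 0.143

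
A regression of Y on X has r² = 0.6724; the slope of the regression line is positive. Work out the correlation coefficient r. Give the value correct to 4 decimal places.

0.8200

|r| = √0.6724 = 0.8200
The association is positive, so r = 0.8200.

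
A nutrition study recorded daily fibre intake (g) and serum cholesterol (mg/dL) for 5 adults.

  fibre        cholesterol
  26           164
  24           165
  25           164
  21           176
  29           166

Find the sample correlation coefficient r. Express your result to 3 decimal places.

n = 5, Σx = 125, Σy = 835, Σx² = 3159, Σy² = 139549, Σxy = 20834
nΣxy − ΣxΣy = 104170 − 104375 = -205
nΣx² − (Σx)² = 15795 − 15625 = 170; nΣy² − (Σy)² = 697745 − 697225 = 520
r = -205 / √(170 × 520) = -205 / 297.3214 ≈ -0.689

-0.689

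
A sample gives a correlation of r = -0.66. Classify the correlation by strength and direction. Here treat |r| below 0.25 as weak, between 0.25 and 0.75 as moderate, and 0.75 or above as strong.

r = -0.66 < 0 so the relationship is negative.
|r| = 0.66, which falls in the moderate range.

moderate negative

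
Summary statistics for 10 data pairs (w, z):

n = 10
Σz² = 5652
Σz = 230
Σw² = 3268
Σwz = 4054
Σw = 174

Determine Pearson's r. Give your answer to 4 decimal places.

0.1763

r = (nΣwz − ΣwΣz) / √[(nΣw² − (Σw)²)(nΣz² − (Σz)²)]
Numerator: 10×4054 − 174×230 = 520
Denominator: √[(32680 − 30276)(56520 − 52900)] = √[2404 × 3620] = 2949.9966
r = 520 / 2949.9966 ≈ 0.1763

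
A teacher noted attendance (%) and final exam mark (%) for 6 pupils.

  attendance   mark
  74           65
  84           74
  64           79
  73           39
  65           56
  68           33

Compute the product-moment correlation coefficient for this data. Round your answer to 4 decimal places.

n = 6, Σx = 428, Σy = 346, Σx² = 30806, Σy² = 21688, Σxy = 24813
nΣxy − ΣxΣy = 148878 − 148088 = 790
nΣx² − (Σx)² = 184836 − 183184 = 1652; nΣy² − (Σy)² = 130128 − 119716 = 10412
r = 790 / √(1652 × 10412) = 790 / 4147.3635 ≈ 0.1905

0.1905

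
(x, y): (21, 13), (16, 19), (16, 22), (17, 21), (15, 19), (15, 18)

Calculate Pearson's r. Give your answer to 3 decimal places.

-0.726

n = 6, Σx = 100, Σy = 112, Σx² = 1692, Σy² = 2140, Σxy = 1841
nΣxy − ΣxΣy = 11046 − 11200 = -154
nΣx² − (Σx)² = 10152 − 10000 = 152; nΣy² − (Σy)² = 12840 − 12544 = 296
r = -154 / √(152 × 296) = -154 / 212.1132 ≈ -0.726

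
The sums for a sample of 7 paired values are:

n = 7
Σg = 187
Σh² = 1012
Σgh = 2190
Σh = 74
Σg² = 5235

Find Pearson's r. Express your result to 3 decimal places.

0.909

r = (nΣgh − ΣgΣh) / √[(nΣg² − (Σg)²)(nΣh² − (Σh)²)]
Numerator: 7×2190 − 187×74 = 1492
Denominator: √[(36645 − 34969)(7084 − 5476)] = √[1676 × 1608] = 1641.6480
r = 1492 / 1641.6480 ≈ 0.909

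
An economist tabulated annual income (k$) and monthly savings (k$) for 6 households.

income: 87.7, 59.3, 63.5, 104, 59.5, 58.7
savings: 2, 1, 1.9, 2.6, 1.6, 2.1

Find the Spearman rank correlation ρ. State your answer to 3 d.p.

Rank income: 5, 2, 4, 6, 3, 1
Rank savings: 4, 1, 3, 6, 2, 5
d = rank(income) − rank(savings): 1, 1, 1, 0, 1, -4; Σd² = 20
ρ = 1 − 6Σd² / [n(n²−1)] = 1 − 6×20 / (6×35) = 1 − 120/210 ≈ 0.429

0.429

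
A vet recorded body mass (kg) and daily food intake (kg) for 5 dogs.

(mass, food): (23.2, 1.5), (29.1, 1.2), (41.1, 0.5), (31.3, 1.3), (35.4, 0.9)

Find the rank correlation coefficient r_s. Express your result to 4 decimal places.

-0.9000

Rank mass: 1, 2, 5, 3, 4
Rank food: 5, 3, 1, 4, 2
d = rank(mass) − rank(food): -4, -1, 4, -1, 2; Σd² = 38
ρ = 1 − 6Σd² / [n(n²−1)] = 1 − 6×38 / (5×24) = 1 − 228/120 ≈ -0.9000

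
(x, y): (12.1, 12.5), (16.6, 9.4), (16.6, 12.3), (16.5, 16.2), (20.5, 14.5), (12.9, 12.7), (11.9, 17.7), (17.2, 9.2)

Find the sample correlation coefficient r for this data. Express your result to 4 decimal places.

n = 8, Σx = 124.3, Σy = 104.5, Σx² = 1993.89, Σy² = 1427.81, Σxy = 1608.72
nΣxy − ΣxΣy = 12869.76 − 12989.35 = -119.59
nΣx² − (Σx)² = 15951.12 − 15450.49 = 500.63; nΣy² − (Σy)² = 11422.48 − 10920.25 = 502.23
r = -119.59 / √(500.63 × 502.23) = -119.59 / 501.4294 ≈ -0.2385

-0.2385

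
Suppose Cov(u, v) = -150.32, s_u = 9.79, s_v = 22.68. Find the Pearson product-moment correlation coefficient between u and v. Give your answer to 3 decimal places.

-0.677

r = Cov(u,v) / (s_u · s_v) = -150.32 / (9.79 × 22.68)
  = -150.32 / 222.0372 ≈ -0.677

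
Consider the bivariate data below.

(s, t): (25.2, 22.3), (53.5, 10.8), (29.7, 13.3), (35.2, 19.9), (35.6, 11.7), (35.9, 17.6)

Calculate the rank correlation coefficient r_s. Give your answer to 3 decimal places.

-0.714

Rank s: 1, 6, 2, 3, 4, 5
Rank t: 6, 1, 3, 5, 2, 4
d = rank(s) − rank(t): -5, 5, -1, -2, 2, 1; Σd² = 60
ρ = 1 − 6Σd² / [n(n²−1)] = 1 − 6×60 / (6×35) = 1 − 360/210 ≈ -0.714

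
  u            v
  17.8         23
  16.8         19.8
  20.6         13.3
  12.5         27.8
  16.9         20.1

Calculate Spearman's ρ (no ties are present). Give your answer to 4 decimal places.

Rank u: 4, 2, 5, 1, 3
Rank v: 4, 2, 1, 5, 3
d = rank(u) − rank(v): 0, 0, 4, -4, 0; Σd² = 32
ρ = 1 − 6Σd² / [n(n²−1)] = 1 − 6×32 / (5×24) = 1 − 192/120 ≈ -0.6000

-0.6000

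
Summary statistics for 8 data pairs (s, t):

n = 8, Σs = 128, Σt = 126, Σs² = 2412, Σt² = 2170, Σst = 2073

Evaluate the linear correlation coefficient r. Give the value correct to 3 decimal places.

r = (nΣst − ΣsΣt) / √[(nΣs² − (Σs)²)(nΣt² − (Σt)²)]
Numerator: 8×2073 − 128×126 = 456
Denominator: √[(19296 − 16384)(17360 − 15876)] = √[2912 × 1484] = 2078.7997
r = 456 / 2078.7997 ≈ 0.219

0.219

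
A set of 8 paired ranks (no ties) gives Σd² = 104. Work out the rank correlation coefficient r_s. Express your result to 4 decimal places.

ρ = 1 − 6Σd² / [n(n²−1)] = 1 − 6×104 / (8×63)
  = 1 − 624/504 = 1 − 1.23810 ≈ -0.2381

-0.2381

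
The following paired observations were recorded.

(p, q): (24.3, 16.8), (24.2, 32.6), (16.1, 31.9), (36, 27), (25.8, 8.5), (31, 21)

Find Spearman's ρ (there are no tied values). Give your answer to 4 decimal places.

-0.4286

Rank p: 3, 2, 1, 6, 4, 5
Rank q: 2, 6, 5, 4, 1, 3
d = rank(p) − rank(q): 1, -4, -4, 2, 3, 2; Σd² = 50
ρ = 1 − 6Σd² / [n(n²−1)] = 1 − 6×50 / (6×35) = 1 − 300/210 ≈ -0.4286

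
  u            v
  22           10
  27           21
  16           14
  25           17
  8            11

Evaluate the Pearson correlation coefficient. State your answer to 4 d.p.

0.6716

n = 5, Σu = 98, Σv = 73, Σu² = 2158, Σv² = 1147, Σuv = 1524
nΣuv − ΣuΣv = 7620 − 7154 = 466
nΣu² − (Σu)² = 10790 − 9604 = 1186; nΣv² − (Σv)² = 5735 − 5329 = 406
r = 466 / √(1186 × 406) = 466 / 693.9135 ≈ 0.6716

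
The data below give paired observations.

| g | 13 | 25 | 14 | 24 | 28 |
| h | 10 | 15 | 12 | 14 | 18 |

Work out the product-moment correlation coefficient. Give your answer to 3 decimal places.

n = 5, Σg = 104, Σh = 69, Σg² = 2350, Σh² = 989, Σgh = 1513
nΣgh − ΣgΣh = 7565 − 7176 = 389
nΣg² − (Σg)² = 11750 − 10816 = 934; nΣh² − (Σh)² = 4945 − 4761 = 184
r = 389 / √(934 × 184) = 389 / 414.5552 ≈ 0.938

0.938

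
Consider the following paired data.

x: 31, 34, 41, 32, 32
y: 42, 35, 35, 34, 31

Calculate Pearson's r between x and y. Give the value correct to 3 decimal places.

n = 5, Σx = 170, Σy = 177, Σx² = 5846, Σy² = 6331, Σxy = 6007
nΣxy − ΣxΣy = 30035 − 30090 = -55
nΣx² − (Σx)² = 29230 − 28900 = 330; nΣy² − (Σy)² = 31655 − 31329 = 326
r = -55 / √(330 × 326) = -55 / 327.9939 ≈ -0.168

-0.168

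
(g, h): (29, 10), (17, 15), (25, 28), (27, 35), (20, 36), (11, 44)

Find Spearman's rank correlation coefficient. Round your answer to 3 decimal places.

-0.600

Rank g: 6, 2, 4, 5, 3, 1
Rank h: 1, 2, 3, 4, 5, 6
d = rank(g) − rank(h): 5, 0, 1, 1, -2, -5; Σd² = 56
ρ = 1 − 6Σd² / [n(n²−1)] = 1 − 6×56 / (6×35) = 1 − 336/210 ≈ -0.600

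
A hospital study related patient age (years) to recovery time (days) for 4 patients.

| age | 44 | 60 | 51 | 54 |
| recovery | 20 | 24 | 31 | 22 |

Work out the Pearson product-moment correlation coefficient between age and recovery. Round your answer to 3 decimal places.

0.217

n = 4, Σx = 209, Σy = 97, Σx² = 11053, Σy² = 2421, Σxy = 5089
nΣxy − ΣxΣy = 20356 − 20273 = 83
nΣx² − (Σx)² = 44212 − 43681 = 531; nΣy² − (Σy)² = 9684 − 9409 = 275
r = 83 / √(531 × 275) = 83 / 382.1322 ≈ 0.217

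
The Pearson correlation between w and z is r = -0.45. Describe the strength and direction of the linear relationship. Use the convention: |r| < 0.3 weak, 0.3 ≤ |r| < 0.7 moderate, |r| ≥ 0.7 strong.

moderate negative

r = -0.45 < 0 so the relationship is negative.
|r| = 0.45, which falls in the moderate range.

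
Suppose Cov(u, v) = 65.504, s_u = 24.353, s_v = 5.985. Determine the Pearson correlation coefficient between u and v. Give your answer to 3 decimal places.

r = Cov(u,v) / (s_u · s_v) = 65.504 / (24.353 × 5.985)
  = 65.504 / 145.7527 ≈ 0.449

0.449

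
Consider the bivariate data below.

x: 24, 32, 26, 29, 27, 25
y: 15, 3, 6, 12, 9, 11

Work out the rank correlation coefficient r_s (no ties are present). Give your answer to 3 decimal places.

-0.600

Rank x: 1, 6, 3, 5, 4, 2
Rank y: 6, 1, 2, 5, 3, 4
d = rank(x) − rank(y): -5, 5, 1, 0, 1, -2; Σd² = 56
ρ = 1 − 6Σd² / [n(n²−1)] = 1 − 6×56 / (6×35) = 1 − 336/210 ≈ -0.600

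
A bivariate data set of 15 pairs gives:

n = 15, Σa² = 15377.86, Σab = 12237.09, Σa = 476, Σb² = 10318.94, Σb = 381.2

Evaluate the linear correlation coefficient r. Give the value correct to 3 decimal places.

r = (nΣab − ΣaΣb) / √[(nΣa² − (Σa)²)(nΣb² − (Σb)²)]
Numerator: 15×12237.09 − 476×381.2 = 2105.15
Denominator: √[(230667.9 − 226576)(154784.1 − 145313.44)] = √[4091.9 × 9470.66] = 6225.1903
r = 2105.15 / 6225.1903 ≈ 0.338

0.338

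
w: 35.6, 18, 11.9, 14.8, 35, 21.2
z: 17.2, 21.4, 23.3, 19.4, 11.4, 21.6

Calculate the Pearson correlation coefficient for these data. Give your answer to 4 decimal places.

-0.8282

n = 6, Σw = 136.5, Σz = 114.3, Σw² = 3626.45, Σz² = 2269.57, Σwz = 2418.83
nΣwz − ΣwΣz = 14512.98 − 15601.95 = -1088.97
nΣw² − (Σw)² = 21758.7 − 18632.25 = 3126.45; nΣz² − (Σz)² = 13617.42 − 13064.49 = 552.93
r = -1088.97 / √(3126.45 × 552.93) = -1088.97 / 1314.8034 ≈ -0.8282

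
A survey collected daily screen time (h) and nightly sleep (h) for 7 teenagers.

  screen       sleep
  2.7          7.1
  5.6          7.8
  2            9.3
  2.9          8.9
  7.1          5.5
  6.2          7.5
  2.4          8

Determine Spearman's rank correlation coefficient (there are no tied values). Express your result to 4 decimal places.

-0.7143

Rank screen: 3, 5, 1, 4, 7, 6, 2
Rank sleep: 2, 4, 7, 6, 1, 3, 5
d = rank(screen) − rank(sleep): 1, 1, -6, -2, 6, 3, -3; Σd² = 96
ρ = 1 − 6Σd² / [n(n²−1)] = 1 − 6×96 / (7×48) = 1 − 576/336 ≈ -0.7143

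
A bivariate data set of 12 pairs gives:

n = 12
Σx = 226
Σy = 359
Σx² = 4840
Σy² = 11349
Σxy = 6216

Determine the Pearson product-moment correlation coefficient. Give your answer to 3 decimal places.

r = (nΣxy − ΣxΣy) / √[(nΣx² − (Σx)²)(nΣy² − (Σy)²)]
Numerator: 12×6216 − 226×359 = -6542
Denominator: √[(58080 − 51076)(136188 − 128881)] = √[7004 × 7307] = 7153.8960
r = -6542 / 7153.8960 ≈ -0.914

-0.914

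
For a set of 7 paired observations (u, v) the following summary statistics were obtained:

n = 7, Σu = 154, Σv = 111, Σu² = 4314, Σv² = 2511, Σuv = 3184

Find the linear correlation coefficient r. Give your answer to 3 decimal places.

0.890

r = (nΣuv − ΣuΣv) / √[(nΣu² − (Σu)²)(nΣv² − (Σv)²)]
Numerator: 7×3184 − 154×111 = 5194
Denominator: √[(30198 − 23716)(17577 − 12321)] = √[6482 × 5256] = 5836.8992
r = 5194 / 5836.8992 ≈ 0.890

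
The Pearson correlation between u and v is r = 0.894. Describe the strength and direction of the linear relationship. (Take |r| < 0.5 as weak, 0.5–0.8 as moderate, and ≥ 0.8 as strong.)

r = 0.894 > 0 so the relationship is positive.
|r| = 0.894, which falls in the strong range.

strong positive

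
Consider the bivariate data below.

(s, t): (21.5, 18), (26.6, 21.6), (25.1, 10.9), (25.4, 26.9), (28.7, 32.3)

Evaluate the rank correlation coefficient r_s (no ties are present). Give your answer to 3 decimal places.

Rank s: 1, 4, 2, 3, 5
Rank t: 2, 3, 1, 4, 5
d = rank(s) − rank(t): -1, 1, 1, -1, 0; Σd² = 4
ρ = 1 − 6Σd² / [n(n²−1)] = 1 − 6×4 / (5×24) = 1 − 24/120 ≈ 0.800

0.800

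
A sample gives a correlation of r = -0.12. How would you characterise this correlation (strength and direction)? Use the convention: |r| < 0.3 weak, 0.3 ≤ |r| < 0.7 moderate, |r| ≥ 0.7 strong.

r = -0.12 < 0 so the relationship is negative.
|r| = 0.12, which falls in the weak range.

weak negative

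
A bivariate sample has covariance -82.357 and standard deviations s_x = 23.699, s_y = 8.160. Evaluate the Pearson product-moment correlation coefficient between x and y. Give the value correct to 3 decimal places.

-0.426

r = Cov(x,y) / (s_x · s_y) = -82.357 / (23.699 × 8.160)
  = -82.357 / 193.3838 ≈ -0.426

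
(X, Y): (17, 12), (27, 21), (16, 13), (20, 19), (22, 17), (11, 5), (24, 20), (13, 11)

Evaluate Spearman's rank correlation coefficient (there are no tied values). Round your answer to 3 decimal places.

0.952

Rank X: 4, 8, 3, 5, 6, 1, 7, 2
Rank Y: 3, 8, 4, 6, 5, 1, 7, 2
d = rank(X) − rank(Y): 1, 0, -1, -1, 1, 0, 0, 0; Σd² = 4
ρ = 1 − 6Σd² / [n(n²−1)] = 1 − 6×4 / (8×63) = 1 − 24/504 ≈ 0.952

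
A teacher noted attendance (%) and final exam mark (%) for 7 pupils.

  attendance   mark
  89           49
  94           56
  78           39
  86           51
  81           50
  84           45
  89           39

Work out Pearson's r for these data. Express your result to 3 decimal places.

n = 7, Σx = 601, Σy = 329, Σx² = 51775, Σy² = 15705, Σxy = 28354
nΣxy − ΣxΣy = 198478 − 197729 = 749
nΣx² − (Σx)² = 362425 − 361201 = 1224; nΣy² − (Σy)² = 109935 − 108241 = 1694
r = 749 / √(1224 × 1694) = 749 / 1439.9500 ≈ 0.520

0.520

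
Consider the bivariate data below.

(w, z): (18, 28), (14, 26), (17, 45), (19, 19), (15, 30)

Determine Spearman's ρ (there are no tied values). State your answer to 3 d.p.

Rank w: 4, 1, 3, 5, 2
Rank z: 3, 2, 5, 1, 4
d = rank(w) − rank(z): 1, -1, -2, 4, -2; Σd² = 26
ρ = 1 − 6Σd² / [n(n²−1)] = 1 − 6×26 / (5×24) = 1 − 156/120 ≈ -0.300

-0.300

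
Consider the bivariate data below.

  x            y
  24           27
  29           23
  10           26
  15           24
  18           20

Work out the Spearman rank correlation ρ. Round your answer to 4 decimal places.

-0.2000

Rank x: 4, 5, 1, 2, 3
Rank y: 5, 2, 4, 3, 1
d = rank(x) − rank(y): -1, 3, -3, -1, 2; Σd² = 24
ρ = 1 − 6Σd² / [n(n²−1)] = 1 − 6×24 / (5×24) = 1 − 144/120 ≈ -0.2000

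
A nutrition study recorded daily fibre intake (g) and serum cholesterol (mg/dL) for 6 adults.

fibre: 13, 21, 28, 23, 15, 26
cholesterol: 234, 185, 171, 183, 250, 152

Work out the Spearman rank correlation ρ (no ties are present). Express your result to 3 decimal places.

Rank fibre: 1, 3, 6, 4, 2, 5
Rank cholesterol: 5, 4, 2, 3, 6, 1
d = rank(fibre) − rank(cholesterol): -4, -1, 4, 1, -4, 4; Σd² = 66
ρ = 1 − 6Σd² / [n(n²−1)] = 1 − 6×66 / (6×35) = 1 − 396/210 ≈ -0.886

-0.886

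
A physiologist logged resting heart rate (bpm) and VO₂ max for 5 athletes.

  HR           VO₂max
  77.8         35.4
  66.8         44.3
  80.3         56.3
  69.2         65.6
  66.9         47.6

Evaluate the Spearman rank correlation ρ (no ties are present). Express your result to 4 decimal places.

Rank HR: 4, 1, 5, 3, 2
Rank VO₂max: 1, 2, 4, 5, 3
d = rank(HR) − rank(VO₂max): 3, -1, 1, -2, -1; Σd² = 16
ρ = 1 − 6Σd² / [n(n²−1)] = 1 − 6×16 / (5×24) = 1 − 96/120 ≈ 0.2000

0.2000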